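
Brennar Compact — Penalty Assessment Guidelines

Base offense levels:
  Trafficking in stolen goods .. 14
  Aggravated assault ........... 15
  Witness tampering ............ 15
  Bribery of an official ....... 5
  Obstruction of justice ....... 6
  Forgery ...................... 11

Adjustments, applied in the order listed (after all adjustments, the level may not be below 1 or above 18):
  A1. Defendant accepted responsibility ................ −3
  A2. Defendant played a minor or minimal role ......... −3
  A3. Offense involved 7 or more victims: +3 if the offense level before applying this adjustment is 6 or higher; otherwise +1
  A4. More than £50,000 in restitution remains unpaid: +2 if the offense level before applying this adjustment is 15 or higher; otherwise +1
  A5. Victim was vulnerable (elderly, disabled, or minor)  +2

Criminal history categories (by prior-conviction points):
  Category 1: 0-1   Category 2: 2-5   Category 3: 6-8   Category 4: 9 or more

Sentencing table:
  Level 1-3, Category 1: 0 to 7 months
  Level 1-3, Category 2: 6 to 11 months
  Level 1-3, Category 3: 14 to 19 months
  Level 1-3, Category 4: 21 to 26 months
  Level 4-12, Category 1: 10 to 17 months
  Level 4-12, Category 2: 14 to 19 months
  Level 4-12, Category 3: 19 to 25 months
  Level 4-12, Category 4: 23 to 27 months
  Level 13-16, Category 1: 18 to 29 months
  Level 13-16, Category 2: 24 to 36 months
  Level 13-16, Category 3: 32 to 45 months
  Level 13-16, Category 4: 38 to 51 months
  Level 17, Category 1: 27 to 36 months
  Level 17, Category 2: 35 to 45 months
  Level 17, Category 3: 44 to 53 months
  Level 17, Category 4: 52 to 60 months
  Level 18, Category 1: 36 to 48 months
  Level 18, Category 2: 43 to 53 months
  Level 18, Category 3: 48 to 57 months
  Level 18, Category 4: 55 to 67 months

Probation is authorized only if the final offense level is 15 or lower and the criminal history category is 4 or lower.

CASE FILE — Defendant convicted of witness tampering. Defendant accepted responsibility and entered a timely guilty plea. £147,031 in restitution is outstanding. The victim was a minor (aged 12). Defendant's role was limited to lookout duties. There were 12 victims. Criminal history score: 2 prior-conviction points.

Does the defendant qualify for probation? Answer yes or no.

Base offense level for witness tampering: 15.
A1 applies: 15 − 3 = 12.
A2 applies: 12 − 3 = 9.
A3 applies (level before this adjustment is 9 ≥ 6, so +3): 9 + 3 = 12.
A4 applies (level before this adjustment is 12 < 15, so +1): 12 + 1 = 13.
A5 applies: 13 + 2 = 15.
Final offense level: 15.
Criminal history: 2 prior points → Category 2 (2-5).
Level 15 falls in the 13-16 band.
Grid: Level 13-16 × Category 2 = 24-36 months.
Probation check: level 15 ≤ 15 and category 2 ≤ 4 → eligible.

Yes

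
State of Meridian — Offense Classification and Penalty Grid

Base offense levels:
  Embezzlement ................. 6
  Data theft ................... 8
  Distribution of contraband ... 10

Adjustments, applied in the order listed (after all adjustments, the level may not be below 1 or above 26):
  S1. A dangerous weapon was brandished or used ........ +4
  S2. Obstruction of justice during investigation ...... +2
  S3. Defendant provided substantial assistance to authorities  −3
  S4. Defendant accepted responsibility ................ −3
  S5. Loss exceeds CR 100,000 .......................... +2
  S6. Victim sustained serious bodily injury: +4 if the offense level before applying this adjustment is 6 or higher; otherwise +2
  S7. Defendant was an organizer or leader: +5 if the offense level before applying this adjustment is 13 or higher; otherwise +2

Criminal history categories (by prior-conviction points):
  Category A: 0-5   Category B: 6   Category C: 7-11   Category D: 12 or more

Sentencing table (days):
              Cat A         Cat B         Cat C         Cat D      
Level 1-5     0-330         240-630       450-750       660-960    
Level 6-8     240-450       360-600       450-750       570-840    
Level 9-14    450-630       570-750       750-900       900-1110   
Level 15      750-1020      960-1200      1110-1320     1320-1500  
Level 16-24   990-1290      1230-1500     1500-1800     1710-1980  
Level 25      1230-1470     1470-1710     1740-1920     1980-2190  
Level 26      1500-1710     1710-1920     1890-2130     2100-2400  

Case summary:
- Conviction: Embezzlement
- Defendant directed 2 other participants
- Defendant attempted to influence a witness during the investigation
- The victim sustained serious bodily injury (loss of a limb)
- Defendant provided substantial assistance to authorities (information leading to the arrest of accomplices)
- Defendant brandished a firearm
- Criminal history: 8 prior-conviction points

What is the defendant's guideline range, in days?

1500-1800 days

Base offense level for embezzlement: 6.
S1 applies: 6 + 4 = 10.
S2 applies: 10 + 2 = 12.
S3 applies: 12 − 3 = 9.
S4 does not apply.
S6 applies (level before this adjustment is 9 ≥ 6, so +4): 9 + 4 = 13.
S7 applies (level before this adjustment is 13 ≥ 13, so +5): 13 + 5 = 18.
Final offense level: 18.
Criminal history: 8 prior points → Category C (7-11).
Level 18 falls in the 16-24 band.
Grid: Level 16-24 × Category C = 1500-1800 days.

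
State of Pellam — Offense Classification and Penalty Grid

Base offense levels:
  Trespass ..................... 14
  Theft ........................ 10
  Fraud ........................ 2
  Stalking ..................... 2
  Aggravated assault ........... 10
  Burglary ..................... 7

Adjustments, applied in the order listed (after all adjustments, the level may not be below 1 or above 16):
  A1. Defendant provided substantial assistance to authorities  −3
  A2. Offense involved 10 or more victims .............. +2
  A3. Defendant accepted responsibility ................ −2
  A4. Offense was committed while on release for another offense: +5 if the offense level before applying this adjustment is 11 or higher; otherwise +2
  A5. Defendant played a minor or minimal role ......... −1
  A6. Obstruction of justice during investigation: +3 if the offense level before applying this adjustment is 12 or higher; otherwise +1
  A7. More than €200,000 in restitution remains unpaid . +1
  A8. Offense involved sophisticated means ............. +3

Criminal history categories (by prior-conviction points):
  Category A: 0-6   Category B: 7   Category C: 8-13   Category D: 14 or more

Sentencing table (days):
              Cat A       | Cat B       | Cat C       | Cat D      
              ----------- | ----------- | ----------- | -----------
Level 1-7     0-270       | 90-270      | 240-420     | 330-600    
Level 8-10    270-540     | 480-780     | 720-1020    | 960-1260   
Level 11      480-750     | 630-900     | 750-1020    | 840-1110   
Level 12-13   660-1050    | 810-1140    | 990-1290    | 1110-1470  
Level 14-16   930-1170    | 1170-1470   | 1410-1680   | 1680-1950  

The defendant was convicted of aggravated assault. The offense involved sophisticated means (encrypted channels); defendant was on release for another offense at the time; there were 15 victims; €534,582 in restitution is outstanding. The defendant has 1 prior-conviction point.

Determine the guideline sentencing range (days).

Base offense level for aggravated assault: 10.
A2 applies: 10 + 2 = 12.
A4 applies (level before this adjustment is 12 ≥ 11, so +5): 12 + 5 = 17.
A5 does not apply.
A7 applies: 17 + 1 = 18.
A8 applies: 18 + 3 = 21.
Level 21 exceeds the maximum of 16; capped at 16.
Final offense level: 16.
Criminal history: 1 prior point → Category A (0-6).
Level 16 falls in the 14-16 band.
Grid: Level 14-16 × Category A = 930-1170 days.

930-1170 days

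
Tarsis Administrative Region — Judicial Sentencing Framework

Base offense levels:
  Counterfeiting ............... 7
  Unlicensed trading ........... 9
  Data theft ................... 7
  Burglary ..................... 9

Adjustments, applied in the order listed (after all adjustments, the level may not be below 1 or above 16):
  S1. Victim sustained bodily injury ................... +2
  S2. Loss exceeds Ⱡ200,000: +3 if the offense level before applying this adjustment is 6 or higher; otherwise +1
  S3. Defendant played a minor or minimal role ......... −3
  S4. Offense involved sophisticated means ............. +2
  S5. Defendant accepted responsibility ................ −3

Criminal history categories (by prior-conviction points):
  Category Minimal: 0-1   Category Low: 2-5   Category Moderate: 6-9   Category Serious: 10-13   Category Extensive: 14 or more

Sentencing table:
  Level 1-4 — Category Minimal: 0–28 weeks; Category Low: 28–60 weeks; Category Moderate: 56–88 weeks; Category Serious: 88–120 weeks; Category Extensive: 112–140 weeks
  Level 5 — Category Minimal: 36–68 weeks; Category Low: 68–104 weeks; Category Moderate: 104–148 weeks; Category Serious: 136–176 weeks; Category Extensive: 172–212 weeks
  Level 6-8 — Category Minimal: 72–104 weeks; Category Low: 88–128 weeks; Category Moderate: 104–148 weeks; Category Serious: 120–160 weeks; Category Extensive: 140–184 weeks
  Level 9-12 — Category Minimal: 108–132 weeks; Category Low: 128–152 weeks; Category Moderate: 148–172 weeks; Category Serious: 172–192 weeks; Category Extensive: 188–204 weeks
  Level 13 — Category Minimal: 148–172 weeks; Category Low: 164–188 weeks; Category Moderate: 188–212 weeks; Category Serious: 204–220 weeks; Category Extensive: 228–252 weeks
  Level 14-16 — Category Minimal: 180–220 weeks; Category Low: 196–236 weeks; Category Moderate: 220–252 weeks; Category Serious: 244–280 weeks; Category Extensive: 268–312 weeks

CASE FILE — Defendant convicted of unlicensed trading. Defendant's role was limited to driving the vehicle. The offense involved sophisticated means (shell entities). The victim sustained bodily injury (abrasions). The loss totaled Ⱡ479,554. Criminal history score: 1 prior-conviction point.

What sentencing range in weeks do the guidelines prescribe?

148-172 weeks

Base offense level for unlicensed trading: 9.
S1 applies: 9 + 2 = 11.
S2 applies (level before this adjustment is 11 ≥ 6, so +3): 11 + 3 = 14.
S3 applies: 14 − 3 = 11.
S4 applies: 11 + 2 = 13.
Final offense level: 13.
Criminal history: 1 prior point → Category Minimal (0-1).
Level 13 falls in the 13 band.
Grid: Level 13 × Category Minimal = 148-172 weeks.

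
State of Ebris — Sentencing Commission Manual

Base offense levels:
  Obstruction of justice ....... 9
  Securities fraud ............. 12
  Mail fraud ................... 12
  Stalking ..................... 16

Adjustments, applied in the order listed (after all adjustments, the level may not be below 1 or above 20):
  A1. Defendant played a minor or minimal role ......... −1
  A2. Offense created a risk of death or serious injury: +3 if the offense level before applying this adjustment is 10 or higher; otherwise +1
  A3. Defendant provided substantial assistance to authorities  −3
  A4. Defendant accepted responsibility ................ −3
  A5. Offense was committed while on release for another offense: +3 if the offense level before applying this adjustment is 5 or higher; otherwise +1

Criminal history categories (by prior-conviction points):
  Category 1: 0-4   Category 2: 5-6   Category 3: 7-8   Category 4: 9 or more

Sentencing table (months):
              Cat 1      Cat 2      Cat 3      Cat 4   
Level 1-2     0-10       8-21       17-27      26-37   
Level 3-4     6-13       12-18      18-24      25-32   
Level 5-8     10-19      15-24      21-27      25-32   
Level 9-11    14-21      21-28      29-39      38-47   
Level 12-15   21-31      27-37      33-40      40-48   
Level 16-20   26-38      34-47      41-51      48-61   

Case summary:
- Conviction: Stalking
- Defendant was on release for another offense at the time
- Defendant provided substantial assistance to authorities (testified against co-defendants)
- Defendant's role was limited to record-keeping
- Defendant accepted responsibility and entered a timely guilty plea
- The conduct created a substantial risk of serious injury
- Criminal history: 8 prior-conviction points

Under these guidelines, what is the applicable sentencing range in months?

Base offense level for stalking: 16.
A1 applies: 16 − 1 = 15.
A2 applies (level before this adjustment is 15 ≥ 10, so +3): 15 + 3 = 18.
A3 applies: 18 − 3 = 15.
A4 applies: 15 − 3 = 12.
A5 applies (level before this adjustment is 12 ≥ 5, so +3): 12 + 3 = 15.
Final offense level: 15.
Criminal history: 8 prior points → Category 3 (7-8).
Level 15 falls in the 12-15 band.
Grid: Level 12-15 × Category 3 = 33-40 months.

33-40 months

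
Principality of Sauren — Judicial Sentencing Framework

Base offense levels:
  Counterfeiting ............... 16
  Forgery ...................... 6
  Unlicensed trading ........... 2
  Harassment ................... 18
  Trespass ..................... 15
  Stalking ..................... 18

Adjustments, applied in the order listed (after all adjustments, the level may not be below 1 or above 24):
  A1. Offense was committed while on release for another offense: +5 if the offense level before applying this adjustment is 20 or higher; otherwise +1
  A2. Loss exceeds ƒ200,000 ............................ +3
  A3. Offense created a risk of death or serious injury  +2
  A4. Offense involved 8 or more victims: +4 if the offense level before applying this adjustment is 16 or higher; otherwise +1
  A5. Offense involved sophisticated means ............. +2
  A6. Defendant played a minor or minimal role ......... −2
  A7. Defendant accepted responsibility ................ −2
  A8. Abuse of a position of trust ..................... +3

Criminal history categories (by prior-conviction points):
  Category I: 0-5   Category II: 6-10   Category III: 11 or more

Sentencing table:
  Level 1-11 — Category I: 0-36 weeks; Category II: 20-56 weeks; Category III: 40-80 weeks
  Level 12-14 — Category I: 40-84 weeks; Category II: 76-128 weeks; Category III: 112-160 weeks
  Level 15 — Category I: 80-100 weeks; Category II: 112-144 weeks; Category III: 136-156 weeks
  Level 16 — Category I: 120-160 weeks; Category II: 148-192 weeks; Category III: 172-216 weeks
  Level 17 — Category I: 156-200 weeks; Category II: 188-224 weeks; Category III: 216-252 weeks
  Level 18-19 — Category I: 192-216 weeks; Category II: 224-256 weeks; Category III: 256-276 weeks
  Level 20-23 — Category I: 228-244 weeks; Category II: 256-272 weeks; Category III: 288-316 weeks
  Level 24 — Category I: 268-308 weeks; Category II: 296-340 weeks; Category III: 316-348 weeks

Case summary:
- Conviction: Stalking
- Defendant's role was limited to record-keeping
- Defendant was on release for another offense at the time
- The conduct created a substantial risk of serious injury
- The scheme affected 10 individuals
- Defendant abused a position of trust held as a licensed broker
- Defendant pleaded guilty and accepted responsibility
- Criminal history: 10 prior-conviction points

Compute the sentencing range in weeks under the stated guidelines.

Base offense level for stalking: 18.
A1 applies (level before this adjustment is 18 < 20, so +1): 18 + 1 = 19.
A3 applies: 19 + 2 = 21.
A4 applies (level before this adjustment is 21 ≥ 16, so +4): 21 + 4 = 25.
A5 does not apply.
A6 applies: 25 − 2 = 23.
A7 applies: 23 − 2 = 21.
A8 applies: 21 + 3 = 24.
Final offense level: 24.
Criminal history: 10 prior points → Category II (6-10).
Level 24 falls in the 24 band.
Grid: Level 24 × Category II = 296-340 weeks.

296-340 weeks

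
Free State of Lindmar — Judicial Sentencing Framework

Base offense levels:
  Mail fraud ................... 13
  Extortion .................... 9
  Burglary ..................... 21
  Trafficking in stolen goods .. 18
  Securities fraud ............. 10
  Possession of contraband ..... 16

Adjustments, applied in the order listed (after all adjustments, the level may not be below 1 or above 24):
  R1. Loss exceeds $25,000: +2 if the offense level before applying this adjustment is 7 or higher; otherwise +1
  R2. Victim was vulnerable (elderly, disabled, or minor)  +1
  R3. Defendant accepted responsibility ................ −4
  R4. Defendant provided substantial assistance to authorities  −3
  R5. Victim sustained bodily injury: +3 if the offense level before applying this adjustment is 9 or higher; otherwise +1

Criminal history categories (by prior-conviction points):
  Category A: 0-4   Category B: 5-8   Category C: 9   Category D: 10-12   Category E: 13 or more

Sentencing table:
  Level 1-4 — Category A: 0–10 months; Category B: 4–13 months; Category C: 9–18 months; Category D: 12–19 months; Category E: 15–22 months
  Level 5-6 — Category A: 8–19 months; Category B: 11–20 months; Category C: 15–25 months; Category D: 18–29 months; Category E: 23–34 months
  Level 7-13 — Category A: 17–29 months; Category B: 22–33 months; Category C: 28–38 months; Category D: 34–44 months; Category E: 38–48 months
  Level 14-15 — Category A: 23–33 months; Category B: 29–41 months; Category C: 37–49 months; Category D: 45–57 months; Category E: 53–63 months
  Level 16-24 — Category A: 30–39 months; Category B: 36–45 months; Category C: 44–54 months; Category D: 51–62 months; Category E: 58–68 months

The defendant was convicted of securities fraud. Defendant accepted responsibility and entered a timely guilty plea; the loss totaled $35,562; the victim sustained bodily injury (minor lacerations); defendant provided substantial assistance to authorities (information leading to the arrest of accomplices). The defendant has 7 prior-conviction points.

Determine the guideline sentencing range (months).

Base offense level for securities fraud: 10.
R1 applies (level before this adjustment is 10 ≥ 7, so +2): 10 + 2 = 12.
R3 applies: 12 − 4 = 8.
R4 applies: 8 − 3 = 5.
R5 applies (level before this adjustment is 5 < 9, so +1): 5 + 1 = 6.
Final offense level: 6.
Criminal history: 7 prior points → Category B (5-8).
Level 6 falls in the 5-6 band.
Grid: Level 5-6 × Category B = 11-20 months.

11-20 months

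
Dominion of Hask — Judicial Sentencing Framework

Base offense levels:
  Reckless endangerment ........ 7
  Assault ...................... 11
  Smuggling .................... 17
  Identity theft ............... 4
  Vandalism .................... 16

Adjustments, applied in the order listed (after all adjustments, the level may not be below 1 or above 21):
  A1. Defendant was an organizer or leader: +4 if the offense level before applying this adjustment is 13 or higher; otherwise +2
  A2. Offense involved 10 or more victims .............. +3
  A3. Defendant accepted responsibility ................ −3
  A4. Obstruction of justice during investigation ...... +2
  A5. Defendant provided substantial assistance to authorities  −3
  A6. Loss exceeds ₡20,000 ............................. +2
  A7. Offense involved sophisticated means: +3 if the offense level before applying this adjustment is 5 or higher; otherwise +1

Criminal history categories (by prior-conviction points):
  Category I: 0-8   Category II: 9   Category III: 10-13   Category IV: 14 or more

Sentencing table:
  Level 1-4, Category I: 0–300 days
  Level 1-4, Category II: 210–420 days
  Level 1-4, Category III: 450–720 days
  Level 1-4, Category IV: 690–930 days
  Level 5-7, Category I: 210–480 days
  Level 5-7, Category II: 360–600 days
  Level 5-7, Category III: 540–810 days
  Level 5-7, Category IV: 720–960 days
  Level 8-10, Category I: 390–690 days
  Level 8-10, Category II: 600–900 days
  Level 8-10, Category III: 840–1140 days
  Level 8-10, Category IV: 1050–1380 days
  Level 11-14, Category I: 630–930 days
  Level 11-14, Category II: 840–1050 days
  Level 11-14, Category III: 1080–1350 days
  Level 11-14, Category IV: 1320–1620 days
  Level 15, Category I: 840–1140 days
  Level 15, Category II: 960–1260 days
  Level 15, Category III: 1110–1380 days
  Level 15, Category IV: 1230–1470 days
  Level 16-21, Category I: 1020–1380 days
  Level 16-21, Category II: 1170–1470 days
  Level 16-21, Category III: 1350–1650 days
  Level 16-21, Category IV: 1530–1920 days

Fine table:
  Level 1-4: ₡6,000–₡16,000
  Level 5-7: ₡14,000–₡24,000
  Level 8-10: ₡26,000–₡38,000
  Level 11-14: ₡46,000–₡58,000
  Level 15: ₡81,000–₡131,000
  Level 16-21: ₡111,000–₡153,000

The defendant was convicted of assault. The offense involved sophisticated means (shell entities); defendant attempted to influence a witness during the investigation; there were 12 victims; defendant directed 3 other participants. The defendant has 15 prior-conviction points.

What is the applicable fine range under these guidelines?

Base offense level for assault: 11.
A1 applies (level before this adjustment is 11 < 13, so +2): 11 + 2 = 13.
A2 applies: 13 + 3 = 16.
A4 applies: 16 + 2 = 18.
A6 does not apply.
A7 applies (level before this adjustment is 18 ≥ 5, so +3): 18 + 3 = 21.
Final offense level: 21.
Level 21 falls in the 16-21 band.
Fine table: Level 16-21 → ₡111,000–₡153,000.

₡111,000–₡153,000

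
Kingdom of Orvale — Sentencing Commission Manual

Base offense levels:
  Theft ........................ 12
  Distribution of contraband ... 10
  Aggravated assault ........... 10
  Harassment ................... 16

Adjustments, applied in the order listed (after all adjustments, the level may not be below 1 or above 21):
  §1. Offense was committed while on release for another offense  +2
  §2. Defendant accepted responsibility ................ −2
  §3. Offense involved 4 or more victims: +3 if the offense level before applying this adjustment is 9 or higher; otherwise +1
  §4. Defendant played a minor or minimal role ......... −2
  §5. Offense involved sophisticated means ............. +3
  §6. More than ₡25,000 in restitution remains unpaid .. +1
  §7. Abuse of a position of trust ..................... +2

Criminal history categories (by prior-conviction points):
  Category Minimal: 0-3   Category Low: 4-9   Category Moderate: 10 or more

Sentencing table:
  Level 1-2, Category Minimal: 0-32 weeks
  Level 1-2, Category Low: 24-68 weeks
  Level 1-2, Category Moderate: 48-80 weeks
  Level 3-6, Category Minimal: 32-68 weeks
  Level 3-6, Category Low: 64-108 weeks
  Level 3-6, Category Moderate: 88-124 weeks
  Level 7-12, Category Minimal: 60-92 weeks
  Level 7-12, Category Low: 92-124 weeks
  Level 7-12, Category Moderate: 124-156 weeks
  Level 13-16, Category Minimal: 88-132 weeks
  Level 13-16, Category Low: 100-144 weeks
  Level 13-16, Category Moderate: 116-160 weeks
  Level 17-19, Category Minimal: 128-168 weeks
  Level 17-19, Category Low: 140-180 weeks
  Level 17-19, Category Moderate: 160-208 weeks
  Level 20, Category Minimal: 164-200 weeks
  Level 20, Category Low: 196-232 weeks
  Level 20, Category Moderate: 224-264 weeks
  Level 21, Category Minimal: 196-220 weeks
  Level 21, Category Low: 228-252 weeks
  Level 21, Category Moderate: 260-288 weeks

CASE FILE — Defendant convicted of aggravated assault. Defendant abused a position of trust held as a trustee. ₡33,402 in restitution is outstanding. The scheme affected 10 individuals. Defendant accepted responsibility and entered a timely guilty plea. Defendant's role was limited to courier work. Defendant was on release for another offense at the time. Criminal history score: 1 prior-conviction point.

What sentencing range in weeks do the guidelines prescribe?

88-132 weeks

Base offense level for aggravated assault: 10.
§1 applies: 10 + 2 = 12.
§2 applies: 12 − 2 = 10.
§3 applies (level before this adjustment is 10 ≥ 9, so +3): 10 + 3 = 13.
§4 applies: 13 − 2 = 11.
§6 applies: 11 + 1 = 12.
§7 applies: 12 + 2 = 14.
Final offense level: 14.
Criminal history: 1 prior point → Category Minimal (0-3).
Level 14 falls in the 13-16 band.
Grid: Level 13-16 × Category Minimal = 88-132 weeks.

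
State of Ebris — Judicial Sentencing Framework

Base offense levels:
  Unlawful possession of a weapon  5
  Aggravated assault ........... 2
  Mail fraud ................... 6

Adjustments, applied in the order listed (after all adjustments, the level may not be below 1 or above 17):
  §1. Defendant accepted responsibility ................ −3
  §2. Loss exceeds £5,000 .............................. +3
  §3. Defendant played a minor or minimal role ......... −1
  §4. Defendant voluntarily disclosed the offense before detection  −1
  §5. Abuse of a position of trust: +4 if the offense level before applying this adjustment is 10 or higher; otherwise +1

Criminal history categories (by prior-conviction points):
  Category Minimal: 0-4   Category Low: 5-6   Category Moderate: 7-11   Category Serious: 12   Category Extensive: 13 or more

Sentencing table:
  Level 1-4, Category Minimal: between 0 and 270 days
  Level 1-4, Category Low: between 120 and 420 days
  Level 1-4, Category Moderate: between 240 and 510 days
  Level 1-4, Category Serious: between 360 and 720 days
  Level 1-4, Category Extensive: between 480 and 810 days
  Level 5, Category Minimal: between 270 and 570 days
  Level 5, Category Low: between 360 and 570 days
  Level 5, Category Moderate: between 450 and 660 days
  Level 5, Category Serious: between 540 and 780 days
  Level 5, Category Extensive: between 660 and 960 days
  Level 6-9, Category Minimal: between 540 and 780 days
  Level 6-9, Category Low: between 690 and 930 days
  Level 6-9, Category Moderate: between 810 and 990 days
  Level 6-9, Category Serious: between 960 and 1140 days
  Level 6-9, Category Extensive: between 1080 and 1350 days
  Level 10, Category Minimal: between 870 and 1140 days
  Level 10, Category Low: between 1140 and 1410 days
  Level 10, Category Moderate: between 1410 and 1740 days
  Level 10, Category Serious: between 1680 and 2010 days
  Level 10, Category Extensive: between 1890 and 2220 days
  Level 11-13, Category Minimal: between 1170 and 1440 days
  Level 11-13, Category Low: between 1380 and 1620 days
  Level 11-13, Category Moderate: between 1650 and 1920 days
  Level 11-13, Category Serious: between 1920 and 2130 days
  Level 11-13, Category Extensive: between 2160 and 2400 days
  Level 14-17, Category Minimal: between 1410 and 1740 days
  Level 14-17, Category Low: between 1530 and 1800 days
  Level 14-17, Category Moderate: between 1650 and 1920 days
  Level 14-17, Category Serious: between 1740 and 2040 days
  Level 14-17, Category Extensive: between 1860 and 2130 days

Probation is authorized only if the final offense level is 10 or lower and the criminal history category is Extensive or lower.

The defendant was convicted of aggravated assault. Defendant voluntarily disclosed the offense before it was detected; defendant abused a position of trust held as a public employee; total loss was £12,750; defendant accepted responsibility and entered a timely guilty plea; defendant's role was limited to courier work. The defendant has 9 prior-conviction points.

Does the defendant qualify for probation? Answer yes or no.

Base offense level for aggravated assault: 2.
§1 applies: 2 − 3 = -1.
§2 applies: -1 + 3 = 2.
§3 applies: 2 − 1 = 1.
§4 applies: 1 − 1 = 0.
§5 applies (level before this adjustment is 0 < 10, so +1): 0 + 1 = 1.
Final offense level: 1.
Criminal history: 9 prior points → Category Moderate (7-11).
Level 1 falls in the 1-4 band.
Grid: Level 1-4 × Category Moderate = 240-510 days.
Probation check: level 1 ≤ 10 and category Moderate ≤ Extensive → eligible.

Yes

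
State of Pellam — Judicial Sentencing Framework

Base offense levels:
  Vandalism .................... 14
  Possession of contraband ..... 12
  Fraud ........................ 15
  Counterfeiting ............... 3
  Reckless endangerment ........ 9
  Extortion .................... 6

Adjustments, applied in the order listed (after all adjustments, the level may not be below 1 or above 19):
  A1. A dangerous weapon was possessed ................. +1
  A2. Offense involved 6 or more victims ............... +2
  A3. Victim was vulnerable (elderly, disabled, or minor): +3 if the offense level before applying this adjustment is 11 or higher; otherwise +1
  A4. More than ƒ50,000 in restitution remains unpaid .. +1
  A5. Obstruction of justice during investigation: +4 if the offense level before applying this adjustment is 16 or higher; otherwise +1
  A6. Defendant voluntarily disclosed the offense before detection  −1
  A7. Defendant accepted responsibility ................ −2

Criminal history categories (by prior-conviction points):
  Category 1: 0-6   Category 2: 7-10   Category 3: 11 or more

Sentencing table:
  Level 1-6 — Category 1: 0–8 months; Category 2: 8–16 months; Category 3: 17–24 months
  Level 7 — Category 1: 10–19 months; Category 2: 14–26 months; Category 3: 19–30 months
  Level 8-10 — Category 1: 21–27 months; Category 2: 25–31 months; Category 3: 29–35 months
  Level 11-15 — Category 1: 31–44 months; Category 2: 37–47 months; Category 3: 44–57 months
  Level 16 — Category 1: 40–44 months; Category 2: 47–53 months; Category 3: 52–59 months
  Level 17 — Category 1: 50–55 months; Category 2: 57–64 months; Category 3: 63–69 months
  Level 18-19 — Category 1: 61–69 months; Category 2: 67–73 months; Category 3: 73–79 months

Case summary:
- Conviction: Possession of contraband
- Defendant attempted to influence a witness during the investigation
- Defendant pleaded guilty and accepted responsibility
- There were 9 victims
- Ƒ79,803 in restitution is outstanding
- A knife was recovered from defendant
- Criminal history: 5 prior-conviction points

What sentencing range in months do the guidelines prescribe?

Base offense level for possession of contraband: 12.
A1 applies: 12 + 1 = 13.
A2 applies: 13 + 2 = 15.
A4 applies: 15 + 1 = 16.
A5 applies (level before this adjustment is 16 ≥ 16, so +4): 16 + 4 = 20.
A7 applies: 20 − 2 = 18.
Final offense level: 18.
Criminal history: 5 prior points → Category 1 (0-6).
Level 18 falls in the 18-19 band.
Grid: Level 18-19 × Category 1 = 61-69 months.

61-69 months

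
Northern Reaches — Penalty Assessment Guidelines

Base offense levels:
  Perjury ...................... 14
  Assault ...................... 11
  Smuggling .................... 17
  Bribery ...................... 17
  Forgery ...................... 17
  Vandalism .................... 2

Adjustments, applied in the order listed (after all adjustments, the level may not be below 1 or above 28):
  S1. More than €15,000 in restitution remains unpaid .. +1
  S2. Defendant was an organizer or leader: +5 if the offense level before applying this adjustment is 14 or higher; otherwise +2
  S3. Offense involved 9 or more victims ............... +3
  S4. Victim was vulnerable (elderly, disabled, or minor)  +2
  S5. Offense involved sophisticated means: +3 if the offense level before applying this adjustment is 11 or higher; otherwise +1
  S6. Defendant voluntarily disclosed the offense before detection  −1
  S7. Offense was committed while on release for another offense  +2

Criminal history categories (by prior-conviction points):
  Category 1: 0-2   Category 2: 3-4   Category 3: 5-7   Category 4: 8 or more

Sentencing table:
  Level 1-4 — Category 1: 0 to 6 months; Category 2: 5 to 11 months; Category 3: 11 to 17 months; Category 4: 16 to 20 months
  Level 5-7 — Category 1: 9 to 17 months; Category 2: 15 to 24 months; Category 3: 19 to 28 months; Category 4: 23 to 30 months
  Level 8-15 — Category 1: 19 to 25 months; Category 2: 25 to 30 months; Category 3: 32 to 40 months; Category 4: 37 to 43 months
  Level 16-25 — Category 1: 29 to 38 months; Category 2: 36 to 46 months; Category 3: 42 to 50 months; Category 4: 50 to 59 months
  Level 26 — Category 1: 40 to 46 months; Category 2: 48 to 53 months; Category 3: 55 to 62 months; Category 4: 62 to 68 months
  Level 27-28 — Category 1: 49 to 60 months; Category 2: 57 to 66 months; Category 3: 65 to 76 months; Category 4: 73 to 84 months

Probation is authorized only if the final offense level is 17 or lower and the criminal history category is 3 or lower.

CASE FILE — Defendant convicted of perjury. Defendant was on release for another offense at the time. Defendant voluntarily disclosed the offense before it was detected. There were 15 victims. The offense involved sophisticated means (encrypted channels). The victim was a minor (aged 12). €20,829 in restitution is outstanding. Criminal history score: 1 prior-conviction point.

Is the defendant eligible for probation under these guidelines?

No

Base offense level for perjury: 14.
S1 applies: 14 + 1 = 15.
S2 does not apply.
S3 applies: 15 + 3 = 18.
S4 applies: 18 + 2 = 20.
S5 applies (level before this adjustment is 20 ≥ 11, so +3): 20 + 3 = 23.
S6 applies: 23 − 1 = 22.
S7 applies: 22 + 2 = 24.
Final offense level: 24.
Criminal history: 1 prior point → Category 1 (0-2).
Level 24 falls in the 16-25 band.
Grid: Level 16-25 × Category 1 = 29-38 months.
Probation check: level 24 > 17 and category 1 ≤ 3 → not eligible.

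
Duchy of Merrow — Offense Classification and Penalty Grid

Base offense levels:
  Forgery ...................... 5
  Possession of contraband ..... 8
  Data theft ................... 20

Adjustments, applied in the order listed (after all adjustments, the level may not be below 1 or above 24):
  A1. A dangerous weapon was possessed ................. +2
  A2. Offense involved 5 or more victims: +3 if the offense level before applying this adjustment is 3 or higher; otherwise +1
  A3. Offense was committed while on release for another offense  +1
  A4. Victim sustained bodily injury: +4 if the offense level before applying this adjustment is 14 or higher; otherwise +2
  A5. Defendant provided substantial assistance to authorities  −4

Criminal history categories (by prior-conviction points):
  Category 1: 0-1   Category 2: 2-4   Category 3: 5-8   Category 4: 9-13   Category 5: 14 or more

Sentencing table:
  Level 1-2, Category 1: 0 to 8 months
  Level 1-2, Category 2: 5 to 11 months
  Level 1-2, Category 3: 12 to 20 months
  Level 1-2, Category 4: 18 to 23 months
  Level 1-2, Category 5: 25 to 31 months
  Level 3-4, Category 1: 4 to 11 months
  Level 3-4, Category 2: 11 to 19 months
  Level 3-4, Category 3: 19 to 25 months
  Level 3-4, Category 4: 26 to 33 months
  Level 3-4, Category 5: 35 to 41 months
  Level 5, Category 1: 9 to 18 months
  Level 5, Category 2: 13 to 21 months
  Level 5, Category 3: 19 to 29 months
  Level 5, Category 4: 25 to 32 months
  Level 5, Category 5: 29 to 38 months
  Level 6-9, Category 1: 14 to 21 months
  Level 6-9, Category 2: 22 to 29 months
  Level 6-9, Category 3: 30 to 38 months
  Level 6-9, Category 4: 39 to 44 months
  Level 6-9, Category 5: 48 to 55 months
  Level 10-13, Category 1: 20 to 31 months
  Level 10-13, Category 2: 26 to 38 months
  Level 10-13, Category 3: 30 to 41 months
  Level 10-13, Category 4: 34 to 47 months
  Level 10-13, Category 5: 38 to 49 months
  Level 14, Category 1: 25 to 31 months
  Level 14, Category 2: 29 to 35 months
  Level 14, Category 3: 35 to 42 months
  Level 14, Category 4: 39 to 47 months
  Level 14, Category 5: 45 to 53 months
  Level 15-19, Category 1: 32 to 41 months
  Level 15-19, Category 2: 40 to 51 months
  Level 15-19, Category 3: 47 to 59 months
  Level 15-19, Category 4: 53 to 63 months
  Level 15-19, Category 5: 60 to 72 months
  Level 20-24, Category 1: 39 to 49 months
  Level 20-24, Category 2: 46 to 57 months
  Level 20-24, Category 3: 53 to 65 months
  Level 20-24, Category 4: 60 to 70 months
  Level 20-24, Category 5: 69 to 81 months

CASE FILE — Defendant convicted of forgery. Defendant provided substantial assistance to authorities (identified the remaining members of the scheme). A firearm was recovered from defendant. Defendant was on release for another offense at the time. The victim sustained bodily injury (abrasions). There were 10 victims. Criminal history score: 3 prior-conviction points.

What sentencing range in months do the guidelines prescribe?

22-29 months

Base offense level for forgery: 5.
A1 applies: 5 + 2 = 7.
A2 applies (level before this adjustment is 7 ≥ 3, so +3): 7 + 3 = 10.
A3 applies: 10 + 1 = 11.
A4 applies (level before this adjustment is 11 < 14, so +2): 11 + 2 = 13.
A5 applies: 13 − 4 = 9.
Final offense level: 9.
Criminal history: 3 prior points → Category 2 (2-4).
Level 9 falls in the 6-9 band.
Grid: Level 6-9 × Category 2 = 22-29 months.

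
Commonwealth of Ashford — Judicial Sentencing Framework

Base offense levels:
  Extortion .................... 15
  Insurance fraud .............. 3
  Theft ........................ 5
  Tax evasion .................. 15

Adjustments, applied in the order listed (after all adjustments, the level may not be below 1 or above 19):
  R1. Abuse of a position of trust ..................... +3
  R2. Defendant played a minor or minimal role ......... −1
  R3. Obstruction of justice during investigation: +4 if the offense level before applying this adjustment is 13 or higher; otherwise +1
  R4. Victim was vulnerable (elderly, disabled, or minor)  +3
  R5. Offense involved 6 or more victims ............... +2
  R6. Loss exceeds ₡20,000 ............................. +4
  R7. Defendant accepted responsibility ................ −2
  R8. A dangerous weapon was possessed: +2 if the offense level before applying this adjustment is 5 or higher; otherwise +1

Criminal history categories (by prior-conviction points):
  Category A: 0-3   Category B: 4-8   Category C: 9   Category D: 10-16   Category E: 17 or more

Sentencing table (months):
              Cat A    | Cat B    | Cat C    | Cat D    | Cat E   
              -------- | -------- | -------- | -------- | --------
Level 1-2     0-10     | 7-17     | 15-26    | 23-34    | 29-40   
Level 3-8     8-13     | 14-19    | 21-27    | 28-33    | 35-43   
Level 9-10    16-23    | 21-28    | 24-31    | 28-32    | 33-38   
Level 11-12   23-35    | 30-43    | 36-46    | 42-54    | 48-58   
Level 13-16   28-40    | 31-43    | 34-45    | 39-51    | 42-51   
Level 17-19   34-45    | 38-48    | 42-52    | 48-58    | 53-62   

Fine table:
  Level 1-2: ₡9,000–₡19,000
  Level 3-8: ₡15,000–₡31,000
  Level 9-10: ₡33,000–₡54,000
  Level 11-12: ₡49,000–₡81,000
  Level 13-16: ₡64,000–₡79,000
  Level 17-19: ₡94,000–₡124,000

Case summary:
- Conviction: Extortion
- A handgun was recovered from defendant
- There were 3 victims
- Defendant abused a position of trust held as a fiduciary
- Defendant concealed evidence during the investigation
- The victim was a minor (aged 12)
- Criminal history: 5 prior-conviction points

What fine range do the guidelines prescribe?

₡94,000–₡124,000

Base offense level for extortion: 15.
R1 applies: 15 + 3 = 18.
R2 does not apply.
R3 applies (level before this adjustment is 18 ≥ 13, so +4): 18 + 4 = 22.
R4 applies: 22 + 3 = 25.
R6 does not apply.
R7 does not apply.
R8 applies (level before this adjustment is 25 ≥ 5, so +2): 25 + 2 = 27.
Level 27 exceeds the maximum of 19; capped at 19.
Final offense level: 19.
Level 19 falls in the 17-19 band.
Fine table: Level 17-19 → ₡94,000–₡124,000.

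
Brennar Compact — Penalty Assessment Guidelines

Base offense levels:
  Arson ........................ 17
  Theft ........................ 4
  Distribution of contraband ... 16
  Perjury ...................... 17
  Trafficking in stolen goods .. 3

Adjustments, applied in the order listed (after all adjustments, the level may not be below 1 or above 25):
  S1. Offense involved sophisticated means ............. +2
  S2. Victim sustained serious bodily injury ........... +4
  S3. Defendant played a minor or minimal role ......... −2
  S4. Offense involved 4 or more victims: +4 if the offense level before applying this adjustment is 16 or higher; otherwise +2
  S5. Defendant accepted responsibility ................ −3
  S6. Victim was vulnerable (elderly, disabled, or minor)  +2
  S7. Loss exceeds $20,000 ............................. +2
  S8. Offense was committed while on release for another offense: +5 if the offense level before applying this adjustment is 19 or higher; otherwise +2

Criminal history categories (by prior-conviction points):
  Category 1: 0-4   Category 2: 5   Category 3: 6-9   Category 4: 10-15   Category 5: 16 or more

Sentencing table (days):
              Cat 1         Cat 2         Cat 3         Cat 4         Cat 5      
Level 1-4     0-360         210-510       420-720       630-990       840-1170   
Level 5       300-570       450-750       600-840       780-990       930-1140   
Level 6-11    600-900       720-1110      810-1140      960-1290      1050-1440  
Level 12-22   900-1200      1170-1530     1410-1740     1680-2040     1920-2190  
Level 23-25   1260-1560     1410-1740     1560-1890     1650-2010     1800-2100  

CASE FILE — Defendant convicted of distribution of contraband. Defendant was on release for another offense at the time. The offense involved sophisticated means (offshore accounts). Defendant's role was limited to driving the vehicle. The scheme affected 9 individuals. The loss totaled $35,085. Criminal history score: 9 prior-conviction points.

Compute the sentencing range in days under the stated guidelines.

1560-1890 days

Base offense level for distribution of contraband: 16.
S1 applies: 16 + 2 = 18.
S2 does not apply.
S3 applies: 18 − 2 = 16.
S4 applies (level before this adjustment is 16 ≥ 16, so +4): 16 + 4 = 20.
S5 does not apply.
S7 applies: 20 + 2 = 22.
S8 applies (level before this adjustment is 22 ≥ 19, so +5): 22 + 5 = 27.
Level 27 exceeds the maximum of 25; capped at 25.
Final offense level: 25.
Criminal history: 9 prior points → Category 3 (6-9).
Level 25 falls in the 23-25 band.
Grid: Level 23-25 × Category 3 = 1560-1890 days.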